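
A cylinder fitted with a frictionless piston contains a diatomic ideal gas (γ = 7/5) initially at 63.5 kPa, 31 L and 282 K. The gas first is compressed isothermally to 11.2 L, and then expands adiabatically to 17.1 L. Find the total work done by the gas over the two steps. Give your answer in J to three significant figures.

W_total ≈ -1240 J

Step 1 (isothermal): W = P₁V₁ ln(V₂/V₁) = (1968) ln(11.2/31) = -2004 J.
After step 1: P = 175.8 kPa, V = 11.2 L, T = 282 K.
Step 2 (adiabatic): W = (P₁V₁ − P₂V₂)/(γ−1) = (1968 − 1662)/0.4 = 766.3 J.
W_total = -2004 + 766.3 = -1238 J.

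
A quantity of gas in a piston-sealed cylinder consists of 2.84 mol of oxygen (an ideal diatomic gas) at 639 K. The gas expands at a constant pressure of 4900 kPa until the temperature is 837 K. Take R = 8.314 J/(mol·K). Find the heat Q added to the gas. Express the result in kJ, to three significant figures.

Isobaric: W = nRΔT = (2.84)(8.314)(198) = 4675 J.
ΔU = nCᵥΔT with Cᵥ = 5R/2: ΔU = (2.84)(20.79)(198) = 11688 J.
Q = ΔU + W = 11688 + 4675 = 16363 J.

Q ≈ 16.4 kJ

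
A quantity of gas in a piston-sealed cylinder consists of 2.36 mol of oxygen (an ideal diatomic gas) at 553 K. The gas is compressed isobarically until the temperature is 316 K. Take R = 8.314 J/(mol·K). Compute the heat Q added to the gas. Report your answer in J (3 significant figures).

Isobaric: W = nRΔT = (2.36)(8.314)(-237) = -4650 J.
ΔU = nCᵥΔT with Cᵥ = 5R/2: ΔU = (2.36)(20.79)(-237) = -11625 J.
Q = ΔU + W = -11625 − 4650 = -16276 J.

Q ≈ -16300 J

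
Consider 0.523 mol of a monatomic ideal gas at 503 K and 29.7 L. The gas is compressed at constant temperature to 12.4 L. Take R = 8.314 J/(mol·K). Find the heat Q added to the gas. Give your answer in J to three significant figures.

Q ≈ -1910 J

Isothermal ⇒ ΔU = 0, so Q = W = nRT ln(V₂/V₁).
Q = (0.523)(8.314)(503) ln(12.4/29.7) = 2187 × -0.8735 = -1910 J.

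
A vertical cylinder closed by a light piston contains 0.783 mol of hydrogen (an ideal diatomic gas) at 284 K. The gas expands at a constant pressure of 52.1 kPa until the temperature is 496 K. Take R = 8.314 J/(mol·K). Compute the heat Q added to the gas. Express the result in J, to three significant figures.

Q ≈ 4830 J

Isobaric: W = nRΔT = (0.783)(8.314)(212) = 1380 J.
ΔU = nCᵥΔT with Cᵥ = 5R/2: ΔU = (0.783)(20.79)(212) = 3450 J.
Q = ΔU + W = 3450 + 1380 = 4830 J.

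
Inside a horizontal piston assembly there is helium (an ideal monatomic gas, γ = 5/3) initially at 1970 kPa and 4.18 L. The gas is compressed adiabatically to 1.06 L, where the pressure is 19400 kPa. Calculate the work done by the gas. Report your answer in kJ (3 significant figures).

Adiabatic: W = (P₁V₁ − P₂V₂)/(γ − 1) with γ = 5/3.
P₁V₁ = 8235 J, P₂V₂ = 20564 J.
W = (8235 − 20564) / 0.6667 = -18494 J.

W ≈ -18.5 kJ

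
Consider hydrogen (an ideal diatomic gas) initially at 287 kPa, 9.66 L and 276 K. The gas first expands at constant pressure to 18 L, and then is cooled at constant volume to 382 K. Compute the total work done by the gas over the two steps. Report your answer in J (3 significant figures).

W_total ≈ 2390 J

Step 1 (isobaric): W = PΔV = (287 kPa)(18 − 9.66 L) = 2394 J.
Step 2 (isochoric): W = 0 (constant volume).
W_total = 2394 + 0 = 2394 J.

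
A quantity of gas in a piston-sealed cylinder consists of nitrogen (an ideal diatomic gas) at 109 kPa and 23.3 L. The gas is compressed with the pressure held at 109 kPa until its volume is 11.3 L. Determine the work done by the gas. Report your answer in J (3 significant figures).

W ≈ -1310 J

Isobaric: W = P ΔV.
W = (109 kPa)(11.3 − 23.3 L) = (109)(-12) = -1308 J.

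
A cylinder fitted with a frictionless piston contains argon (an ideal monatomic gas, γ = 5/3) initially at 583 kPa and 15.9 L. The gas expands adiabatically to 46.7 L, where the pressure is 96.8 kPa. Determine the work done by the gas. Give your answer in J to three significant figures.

Adiabatic: W = (P₁V₁ − P₂V₂)/(γ − 1) with γ = 5/3.
P₁V₁ = 9270 J, P₂V₂ = 4521 J.
W = (9270 − 4521) / 0.6667 = 7124 J.

W ≈ 7120 J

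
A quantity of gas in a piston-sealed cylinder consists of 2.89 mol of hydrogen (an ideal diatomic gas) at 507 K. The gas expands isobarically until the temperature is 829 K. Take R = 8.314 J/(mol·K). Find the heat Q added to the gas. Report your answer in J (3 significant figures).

Q ≈ 27100 J

Isobaric: W = nRΔT = (2.89)(8.314)(322) = 7737 J.
ΔU = nCᵥΔT with Cᵥ = 5R/2: ΔU = (2.89)(20.79)(322) = 19342 J.
Q = ΔU + W = 19342 + 7737 = 27079 J.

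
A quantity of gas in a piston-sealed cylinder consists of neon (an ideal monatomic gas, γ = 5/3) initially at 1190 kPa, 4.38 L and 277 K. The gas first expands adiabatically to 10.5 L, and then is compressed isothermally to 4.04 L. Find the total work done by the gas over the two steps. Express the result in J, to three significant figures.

W_total ≈ 674 J

Step 1 (adiabatic): W = (P₁V₁ − P₂V₂)/(γ−1) = (5212 − 2910)/0.667 = 3453 J.
After step 1: P = 277.1 kPa, V = 10.5 L, T = 154.6 K.
Step 2 (isothermal): W = P₁V₁ ln(V₂/V₁) = (2910) ln(4.04/10.5) = -2779 J.
W_total = 3453 − 2779 = 674.1 J.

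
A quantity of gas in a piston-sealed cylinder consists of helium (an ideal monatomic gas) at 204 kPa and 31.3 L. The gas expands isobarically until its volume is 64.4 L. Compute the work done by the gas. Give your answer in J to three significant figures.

W ≈ 6750 J

Isobaric: W = P ΔV.
W = (204 kPa)(64.4 − 31.3 L) = (204)(33.1) = 6752 J.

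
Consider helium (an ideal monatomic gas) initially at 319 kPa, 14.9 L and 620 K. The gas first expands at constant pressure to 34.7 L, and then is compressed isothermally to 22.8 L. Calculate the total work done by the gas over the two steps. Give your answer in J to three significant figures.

Step 1 (isobaric): W = PΔV = (319 kPa)(34.7 − 14.9 L) = 6316 J.
After step 1: P = 319 kPa, V = 34.7 L, T = 1444 K.
Step 2 (isothermal): W = P₁V₁ ln(V₂/V₁) = (11069) ln(22.8/34.7) = -4649 J.
W_total = 6316 − 4649 = 1667 J.

W_total ≈ 1670 J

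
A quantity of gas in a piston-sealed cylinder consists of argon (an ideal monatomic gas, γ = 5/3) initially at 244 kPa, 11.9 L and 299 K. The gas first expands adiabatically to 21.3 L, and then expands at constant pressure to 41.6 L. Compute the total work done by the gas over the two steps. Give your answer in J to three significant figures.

W_total ≈ 3280 J

Step 1 (adiabatic): W = (P₁V₁ − P₂V₂)/(γ−1) = (2904 − 1970)/0.667 = 1401 J.
After step 1: P = 92.47 kPa, V = 21.3 L, T = 202.8 K.
Step 2 (isobaric): W = PΔV = (92.47 kPa)(41.6 − 21.3 L) = 1877 J.
W_total = 1401 + 1877 = 3278 J.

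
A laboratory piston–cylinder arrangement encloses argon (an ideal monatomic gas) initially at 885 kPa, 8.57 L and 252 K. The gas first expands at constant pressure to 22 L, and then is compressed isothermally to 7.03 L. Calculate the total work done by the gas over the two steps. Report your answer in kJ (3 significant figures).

W_total ≈ -10.3 kJ

Step 1 (isobaric): W = PΔV = (885 kPa)(22 − 8.57 L) = 11886 J.
After step 1: P = 885 kPa, V = 22 L, T = 646.9 K.
Step 2 (isothermal): W = P₁V₁ ln(V₂/V₁) = (19470) ln(7.03/22) = -22212 J.
W_total = 11886 − 22212 = -10327 J.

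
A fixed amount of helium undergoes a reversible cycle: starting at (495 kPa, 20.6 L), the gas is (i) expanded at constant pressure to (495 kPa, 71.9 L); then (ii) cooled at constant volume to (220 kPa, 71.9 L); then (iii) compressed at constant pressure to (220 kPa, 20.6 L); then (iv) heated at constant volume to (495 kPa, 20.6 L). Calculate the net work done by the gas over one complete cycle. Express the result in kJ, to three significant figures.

Constant-volume legs do no work.
W(i) = (495)(71.9 − 20.6) = 25394 J; W(iii) = (220)(20.6 − 71.9) = -11286 J.
W_net = 25394 − 11286 = 14108 J (the clockwise enclosed area).

W_net ≈ 14.1 kJ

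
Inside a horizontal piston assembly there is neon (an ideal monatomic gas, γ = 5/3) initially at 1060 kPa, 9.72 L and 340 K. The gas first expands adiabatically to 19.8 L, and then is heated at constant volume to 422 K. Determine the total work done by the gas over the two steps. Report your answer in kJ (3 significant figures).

Step 1 (adiabatic): W = (P₁V₁ − P₂V₂)/(γ−1) = (10303 − 6412)/0.667 = 5837 J.
Step 2 (isochoric): W = 0 (constant volume).
W_total = 5837 + 0 = 5837 J.

W_total ≈ 5.84 kJ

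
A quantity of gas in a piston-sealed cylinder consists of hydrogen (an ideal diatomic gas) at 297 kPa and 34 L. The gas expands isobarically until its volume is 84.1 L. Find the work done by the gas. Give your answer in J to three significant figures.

Isobaric: W = P ΔV.
W = (297 kPa)(84.1 − 34 L) = (297)(50.1) = 14880 J.

W ≈ 14900 J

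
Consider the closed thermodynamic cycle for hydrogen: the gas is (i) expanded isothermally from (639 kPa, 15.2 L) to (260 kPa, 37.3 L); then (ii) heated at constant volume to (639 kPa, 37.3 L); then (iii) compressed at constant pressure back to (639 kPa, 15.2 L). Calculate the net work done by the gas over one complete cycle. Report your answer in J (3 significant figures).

W_net ≈ -5400 J

Leg (i): W = PᵢVᵢ ln(V_f/Vᵢ) = (9713) ln(37.3/15.2) = 8719 J.
Leg (ii): W = 0.
Leg (iii): W = PΔV = (639)(15.2 − 37.3) = -14122 J.
W_net = 8719 − 14122 = -5403 J.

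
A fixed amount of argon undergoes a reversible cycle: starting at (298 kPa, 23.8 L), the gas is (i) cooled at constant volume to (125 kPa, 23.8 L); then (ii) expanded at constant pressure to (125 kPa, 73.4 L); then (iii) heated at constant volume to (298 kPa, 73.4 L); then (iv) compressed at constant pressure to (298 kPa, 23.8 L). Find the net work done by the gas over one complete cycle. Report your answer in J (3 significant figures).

Constant-volume legs do no work.
W(ii) = (125)(73.4 − 23.8) = 6200 J; W(iv) = (298)(23.8 − 73.4) = -14781 J.
W_net = 6200 − 14781 = -8581 J (the counter-clockwise enclosed area).

W_net ≈ -8580 J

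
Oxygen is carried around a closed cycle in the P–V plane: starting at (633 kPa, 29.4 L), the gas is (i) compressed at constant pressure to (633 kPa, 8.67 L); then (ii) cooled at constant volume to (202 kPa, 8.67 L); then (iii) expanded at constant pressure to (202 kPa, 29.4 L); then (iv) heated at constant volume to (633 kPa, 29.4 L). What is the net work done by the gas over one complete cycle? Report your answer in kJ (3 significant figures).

Constant-volume legs do no work.
W(i) = (633)(8.67 − 29.4) = -13122 J; W(iii) = (202)(29.4 − 8.67) = 4187 J.
W_net = -13122 + 4187 = -8935 J (the counter-clockwise enclosed area).

W_net ≈ -8.93 kJ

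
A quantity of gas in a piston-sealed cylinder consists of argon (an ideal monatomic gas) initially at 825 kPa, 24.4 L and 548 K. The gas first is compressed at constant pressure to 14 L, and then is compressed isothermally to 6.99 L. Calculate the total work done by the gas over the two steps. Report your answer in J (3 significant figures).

Step 1 (isobaric): W = PΔV = (825 kPa)(14 − 24.4 L) = -8580 J.
After step 1: P = 825 kPa, V = 14 L, T = 314.4 K.
Step 2 (isothermal): W = P₁V₁ ln(V₂/V₁) = (11550) ln(6.99/14) = -8022 J.
W_total = -8580 − 8022 = -16602 J.

W_total ≈ -16600 J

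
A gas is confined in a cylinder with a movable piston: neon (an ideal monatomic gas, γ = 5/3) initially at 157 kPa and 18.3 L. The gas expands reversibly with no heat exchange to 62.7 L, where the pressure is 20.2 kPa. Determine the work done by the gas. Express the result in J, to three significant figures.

W ≈ 2410 J

Adiabatic: W = (P₁V₁ − P₂V₂)/(γ − 1) with γ = 5/3.
P₁V₁ = 2873 J, P₂V₂ = 1267 J.
W = (2873 − 1267) / 0.6667 = 2410 J.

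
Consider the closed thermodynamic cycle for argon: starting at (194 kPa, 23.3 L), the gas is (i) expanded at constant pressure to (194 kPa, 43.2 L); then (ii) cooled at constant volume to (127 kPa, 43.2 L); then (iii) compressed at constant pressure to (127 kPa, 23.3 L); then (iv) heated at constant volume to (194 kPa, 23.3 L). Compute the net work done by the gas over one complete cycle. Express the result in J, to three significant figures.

Constant-volume legs do no work.
W(i) = (194)(43.2 − 23.3) = 3861 J; W(iii) = (127)(23.3 − 43.2) = -2527 J.
W_net = 3861 − 2527 = 1333 J (the clockwise enclosed area).

W_net ≈ 1330 J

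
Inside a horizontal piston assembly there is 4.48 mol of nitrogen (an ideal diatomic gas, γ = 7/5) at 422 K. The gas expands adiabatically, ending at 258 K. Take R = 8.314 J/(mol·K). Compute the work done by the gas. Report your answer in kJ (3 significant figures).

W ≈ 15.3 kJ

Adiabatic ⇒ Q = 0, so W_by = −ΔU = nCᵥ(T₁ − T₂).
Cᵥ = 5R/2 = 20.79 J/(mol·K).
W = (4.48)(20.79)(422 − 258) = 15271 J.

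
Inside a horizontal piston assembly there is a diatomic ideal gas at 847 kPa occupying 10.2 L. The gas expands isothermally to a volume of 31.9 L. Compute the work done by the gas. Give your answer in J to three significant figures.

W ≈ 9850 J

Isothermal: W = nRT ln(V₂/V₁) = P₁V₁ ln(V₂/V₁).
P₁V₁ = (847 kPa)(10.2 L) = 8639 J.
W = 8639 × ln(31.9/10.2) = 8639 × 1.14
W_by_gas = 9851 J.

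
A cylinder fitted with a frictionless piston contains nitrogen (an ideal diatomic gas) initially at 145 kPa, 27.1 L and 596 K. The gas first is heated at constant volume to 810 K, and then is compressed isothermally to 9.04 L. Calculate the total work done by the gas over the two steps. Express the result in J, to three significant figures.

W_total ≈ -5860 J

Step 1 (isochoric): W = 0 (constant volume).
After step 1: P = 197.1 kPa (V unchanged).
Step 2 (isothermal): W = P₁V₁ ln(V₂/V₁) = (5340) ln(9.04/27.1) = -5863 J.
W_total = 0 − 5863 = -5863 J.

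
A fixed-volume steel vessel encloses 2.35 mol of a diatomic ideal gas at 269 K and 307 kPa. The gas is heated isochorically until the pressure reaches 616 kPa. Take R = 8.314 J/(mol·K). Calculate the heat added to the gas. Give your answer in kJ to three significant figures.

Q ≈ 13.2 kJ

Constant volume ⇒ W = 0, so Q = ΔU = nCᵥΔT with Cᵥ = 5R/2 = 20.79 J/(mol·K).
At constant V, T₂/T₁ = P₂/P₁ ⇒ ΔT = T₁(P₂/P₁ − 1) = 269·(616/307 − 1) = 270.8 K.
ΔU = (2.35)(20.79)(270.8) = 13225 J.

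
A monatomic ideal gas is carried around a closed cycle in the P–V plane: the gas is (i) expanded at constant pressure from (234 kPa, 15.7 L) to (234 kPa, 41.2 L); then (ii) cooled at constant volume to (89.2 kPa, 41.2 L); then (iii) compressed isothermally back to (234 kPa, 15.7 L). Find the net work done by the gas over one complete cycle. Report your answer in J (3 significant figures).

Leg (i): W = PΔV = (234)(41.2 − 15.7) = 5967 J.
Leg (ii): W = 0.
Leg (iii): W = PᵢVᵢ ln(V_f/Vᵢ) = (3675) ln(15.7/41.2) = -3546 J.
W_net = 5967 − 3546 = 2421 J.

W_net ≈ 2420 J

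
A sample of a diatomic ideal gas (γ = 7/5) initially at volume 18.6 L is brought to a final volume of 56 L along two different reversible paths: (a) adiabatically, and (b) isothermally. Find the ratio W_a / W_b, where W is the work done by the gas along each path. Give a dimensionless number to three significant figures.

W_a / W_b ≈ 0.809

Path (a) adiabatic: W = P₁V₁(1 − (V₁/V₂)^(γ−1))/(γ−1) → W_a/(P₁V₁) = 0.8913.
Path (b) isothermal: W = P₁V₁ ln(V₂/V₁) → W_b/(P₁V₁) = 1.102.
W_a / W_b = 0.8913 / 1.102 = 0.8087.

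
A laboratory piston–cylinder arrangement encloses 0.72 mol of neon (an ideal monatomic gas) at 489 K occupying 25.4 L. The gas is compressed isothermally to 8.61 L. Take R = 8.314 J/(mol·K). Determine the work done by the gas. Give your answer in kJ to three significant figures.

W ≈ -3.17 kJ

Isothermal: W = nRT ln(V₂/V₁).
W = (0.72)(8.314)(489) × ln(8.61/25.4)
  = 2927 × -1.082
W_by_gas = -3167 J.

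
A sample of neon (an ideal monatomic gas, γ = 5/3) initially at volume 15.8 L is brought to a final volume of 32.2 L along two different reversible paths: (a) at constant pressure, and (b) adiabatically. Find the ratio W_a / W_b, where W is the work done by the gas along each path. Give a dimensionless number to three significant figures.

Path (a) isobaric: W = P₁(V₂ − V₁) → W_a/(P₁V₁) = 1.038.
Path (b) adiabatic: W = P₁V₁(1 − (V₁/V₂)^(γ−1))/(γ−1) → W_b/(P₁V₁) = 0.5668.
W_a / W_b = 1.038 / 0.5668 = 1.831.

W_a / W_b ≈ 1.83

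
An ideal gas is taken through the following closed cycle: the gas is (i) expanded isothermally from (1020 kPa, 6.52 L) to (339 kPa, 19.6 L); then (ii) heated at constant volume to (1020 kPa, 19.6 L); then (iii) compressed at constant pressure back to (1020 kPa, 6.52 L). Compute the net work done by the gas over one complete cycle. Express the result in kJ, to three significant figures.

Leg (i): W = PᵢVᵢ ln(V_f/Vᵢ) = (6650) ln(19.6/6.52) = 7320 J.
Leg (ii): W = 0.
Leg (iii): W = PΔV = (1020)(6.52 − 19.6) = -13342 J.
W_net = 7320 − 13342 = -6022 J.

W_net ≈ -6.02 kJ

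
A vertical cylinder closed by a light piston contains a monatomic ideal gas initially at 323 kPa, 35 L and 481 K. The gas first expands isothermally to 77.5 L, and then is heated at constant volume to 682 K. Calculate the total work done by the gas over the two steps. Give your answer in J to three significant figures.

W_total ≈ 8990 J

Step 1 (isothermal): W = P₁V₁ ln(V₂/V₁) = (11305) ln(77.5/35) = 8987 J.
Step 2 (isochoric): W = 0 (constant volume).
W_total = 8987 + 0 = 8987 J.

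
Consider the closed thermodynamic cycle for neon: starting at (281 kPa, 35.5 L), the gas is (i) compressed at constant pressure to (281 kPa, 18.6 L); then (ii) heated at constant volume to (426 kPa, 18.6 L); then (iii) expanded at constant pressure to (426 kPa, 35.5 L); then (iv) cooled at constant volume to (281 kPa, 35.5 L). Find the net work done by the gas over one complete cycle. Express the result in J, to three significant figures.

W_net ≈ 2450 J

Constant-volume legs do no work.
W(i) = (281)(18.6 − 35.5) = -4749 J; W(iii) = (426)(35.5 − 18.6) = 7199 J.
W_net = -4749 + 7199 = 2450 J (the clockwise enclosed area).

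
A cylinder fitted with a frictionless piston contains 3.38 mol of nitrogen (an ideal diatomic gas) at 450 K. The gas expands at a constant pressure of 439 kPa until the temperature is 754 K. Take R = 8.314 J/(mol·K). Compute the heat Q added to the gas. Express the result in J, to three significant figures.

Isobaric: W = nRΔT = (3.38)(8.314)(304) = 8543 J.
ΔU = nCᵥΔT with Cᵥ = 5R/2: ΔU = (3.38)(20.79)(304) = 21357 J.
Q = ΔU + W = 21357 + 8543 = 29900 J.

Q ≈ 29900 J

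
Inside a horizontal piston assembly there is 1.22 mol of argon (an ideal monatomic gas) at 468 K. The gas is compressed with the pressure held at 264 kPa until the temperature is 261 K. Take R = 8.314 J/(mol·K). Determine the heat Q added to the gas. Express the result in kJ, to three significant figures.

Q ≈ -5.25 kJ

Isobaric: W = nRΔT = (1.22)(8.314)(-207) = -2100 J.
ΔU = nCᵥΔT with Cᵥ = 3R/2: ΔU = (1.22)(12.47)(-207) = -3149 J.
Q = ΔU + W = -3149 − 2100 = -5249 J.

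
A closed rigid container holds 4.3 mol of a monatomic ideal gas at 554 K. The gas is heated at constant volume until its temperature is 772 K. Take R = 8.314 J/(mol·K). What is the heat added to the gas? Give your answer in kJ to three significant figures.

Q ≈ 11.7 kJ

Constant volume ⇒ W = 0, so Q = ΔU = nCᵥΔT with Cᵥ = 3R/2 = 12.47 J/(mol·K).
ΔU = (4.3)(12.47)(772 − 554) = 11690 J.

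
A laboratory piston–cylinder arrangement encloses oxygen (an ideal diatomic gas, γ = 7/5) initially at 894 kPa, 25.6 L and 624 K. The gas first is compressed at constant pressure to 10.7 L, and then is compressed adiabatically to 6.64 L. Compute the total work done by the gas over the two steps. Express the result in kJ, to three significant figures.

W_total ≈ -18.3 kJ

Step 1 (isobaric): W = PΔV = (894 kPa)(10.7 − 25.6 L) = -13321 J.
After step 1: P = 894 kPa, V = 10.7 L, T = 260.8 K.
Step 2 (adiabatic): W = (P₁V₁ − P₂V₂)/(γ−1) = (9566 − 11577)/0.4 = -5029 J.
W_total = -13321 − 5029 = -18349 J.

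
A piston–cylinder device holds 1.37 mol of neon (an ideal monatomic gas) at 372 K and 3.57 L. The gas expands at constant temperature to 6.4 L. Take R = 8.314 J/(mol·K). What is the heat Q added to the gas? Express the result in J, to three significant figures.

Isothermal ⇒ ΔU = 0, so Q = W = nRT ln(V₂/V₁).
Q = (1.37)(8.314)(372) ln(6.4/3.57) = 4237 × 0.5837 = 2473 J.

Q ≈ 2470 J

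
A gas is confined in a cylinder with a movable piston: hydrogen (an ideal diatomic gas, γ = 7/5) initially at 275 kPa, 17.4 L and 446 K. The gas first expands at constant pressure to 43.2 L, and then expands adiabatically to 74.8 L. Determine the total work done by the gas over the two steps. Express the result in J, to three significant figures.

W_total ≈ 13000 J

Step 1 (isobaric): W = PΔV = (275 kPa)(43.2 − 17.4 L) = 7095 J.
After step 1: P = 275 kPa, V = 43.2 L, T = 1107 K.
Step 2 (adiabatic): W = (P₁V₁ − P₂V₂)/(γ−1) = (11880 − 9538)/0.4 = 5855 J.
W_total = 7095 + 5855 = 12950 J.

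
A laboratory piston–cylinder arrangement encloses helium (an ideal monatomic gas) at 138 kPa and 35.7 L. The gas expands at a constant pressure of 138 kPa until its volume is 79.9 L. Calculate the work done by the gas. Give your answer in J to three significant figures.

Isobaric: W = P ΔV.
W = (138 kPa)(79.9 − 35.7 L) = (138)(44.2) = 6100 J.

W ≈ 6100 J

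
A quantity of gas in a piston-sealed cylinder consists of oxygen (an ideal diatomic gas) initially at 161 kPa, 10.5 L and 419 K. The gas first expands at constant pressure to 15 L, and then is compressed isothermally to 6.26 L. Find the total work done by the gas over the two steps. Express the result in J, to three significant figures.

Step 1 (isobaric): W = PΔV = (161 kPa)(15 − 10.5 L) = 724.5 J.
After step 1: P = 161 kPa, V = 15 L, T = 598.6 K.
Step 2 (isothermal): W = P₁V₁ ln(V₂/V₁) = (2415) ln(6.26/15) = -2110 J.
W_total = 724.5 − 2110 = -1386 J.

W_total ≈ -1390 J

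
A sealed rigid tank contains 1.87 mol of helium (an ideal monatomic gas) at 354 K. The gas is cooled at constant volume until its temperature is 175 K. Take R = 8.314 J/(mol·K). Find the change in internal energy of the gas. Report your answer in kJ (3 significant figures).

Constant volume ⇒ W = 0, so Q = ΔU = nCᵥΔT with Cᵥ = 3R/2 = 12.47 J/(mol·K).
ΔU = (1.87)(12.47)(175 − 354) = -4174 J.

ΔU ≈ -4.17 kJ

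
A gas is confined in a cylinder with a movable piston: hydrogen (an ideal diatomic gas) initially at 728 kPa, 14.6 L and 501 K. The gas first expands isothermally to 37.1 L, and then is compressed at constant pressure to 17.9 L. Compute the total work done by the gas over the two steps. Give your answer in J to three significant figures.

Step 1 (isothermal): W = P₁V₁ ln(V₂/V₁) = (10629) ln(37.1/14.6) = 9912 J.
After step 1: P = 286.5 kPa, V = 37.1 L, T = 501 K.
Step 2 (isobaric): W = PΔV = (286.5 kPa)(17.9 − 37.1 L) = -5501 J.
W_total = 9912 − 5501 = 4412 J.

W_total ≈ 4410 J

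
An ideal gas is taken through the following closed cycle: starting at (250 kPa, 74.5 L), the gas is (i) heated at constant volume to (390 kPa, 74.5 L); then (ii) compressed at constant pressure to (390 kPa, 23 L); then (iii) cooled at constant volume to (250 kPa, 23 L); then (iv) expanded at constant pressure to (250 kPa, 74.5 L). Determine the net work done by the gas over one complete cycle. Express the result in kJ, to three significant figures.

W_net ≈ -7.21 kJ

Constant-volume legs do no work.
W(ii) = (390)(23 − 74.5) = -20085 J; W(iv) = (250)(74.5 − 23) = 12875 J.
W_net = -20085 + 12875 = -7210 J (the counter-clockwise enclosed area).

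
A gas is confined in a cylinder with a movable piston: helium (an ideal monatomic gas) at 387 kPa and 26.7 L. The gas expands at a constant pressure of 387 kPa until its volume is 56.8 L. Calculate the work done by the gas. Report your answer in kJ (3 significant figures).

W ≈ 11.6 kJ

Isobaric: W = P ΔV.
W = (387 kPa)(56.8 − 26.7 L) = (387)(30.1) = 11649 J.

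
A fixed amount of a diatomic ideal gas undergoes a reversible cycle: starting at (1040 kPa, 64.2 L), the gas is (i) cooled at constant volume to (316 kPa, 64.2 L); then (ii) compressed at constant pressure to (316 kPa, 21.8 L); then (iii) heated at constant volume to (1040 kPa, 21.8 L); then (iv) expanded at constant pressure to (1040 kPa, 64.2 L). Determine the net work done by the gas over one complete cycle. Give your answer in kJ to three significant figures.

W_net ≈ 30.7 kJ

Constant-volume legs do no work.
W(ii) = (316)(21.8 − 64.2) = -13398 J; W(iv) = (1040)(64.2 − 21.8) = 44096 J.
W_net = -13398 + 44096 = 30698 J (the clockwise enclosed area).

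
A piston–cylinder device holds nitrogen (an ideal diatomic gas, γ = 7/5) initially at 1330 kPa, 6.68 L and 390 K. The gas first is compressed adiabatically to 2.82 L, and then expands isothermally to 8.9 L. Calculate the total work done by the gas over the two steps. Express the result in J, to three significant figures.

W_total ≈ 5270 J

Step 1 (adiabatic): W = (P₁V₁ − P₂V₂)/(γ−1) = (8884 − 12544)/0.4 = -9149 J.
After step 1: P = 4448 kPa, V = 2.82 L, T = 550.6 K.
Step 2 (isothermal): W = P₁V₁ ln(V₂/V₁) = (12544) ln(8.9/2.82) = 14417 J.
W_total = -9149 + 14417 = 5268 J.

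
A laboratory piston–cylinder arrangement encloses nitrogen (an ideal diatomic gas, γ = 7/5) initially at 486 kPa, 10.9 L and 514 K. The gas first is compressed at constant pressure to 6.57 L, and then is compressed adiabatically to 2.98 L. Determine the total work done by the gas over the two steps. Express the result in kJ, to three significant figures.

Step 1 (isobaric): W = PΔV = (486 kPa)(6.57 − 10.9 L) = -2104 J.
After step 1: P = 486 kPa, V = 6.57 L, T = 309.8 K.
Step 2 (adiabatic): W = (P₁V₁ − P₂V₂)/(γ−1) = (3193 − 4381)/0.4 = -2969 J.
W_total = -2104 − 2969 = -5074 J.

W_total ≈ -5.07 kJ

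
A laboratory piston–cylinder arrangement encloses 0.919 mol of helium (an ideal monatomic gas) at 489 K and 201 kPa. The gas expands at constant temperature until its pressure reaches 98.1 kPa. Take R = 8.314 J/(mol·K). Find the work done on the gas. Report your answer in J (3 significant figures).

Isothermal process: W = nRT ln(V₂/V₁) = nRT ln(P₁/P₂).
W = (0.919)(8.314)(489) × ln(201/98.1)
  = 3736 × ln(2.049) = 3736 × 0.7173
W_by_gas = 2680 J; work on gas = −W_by = -2680 J.

W ≈ -2680 J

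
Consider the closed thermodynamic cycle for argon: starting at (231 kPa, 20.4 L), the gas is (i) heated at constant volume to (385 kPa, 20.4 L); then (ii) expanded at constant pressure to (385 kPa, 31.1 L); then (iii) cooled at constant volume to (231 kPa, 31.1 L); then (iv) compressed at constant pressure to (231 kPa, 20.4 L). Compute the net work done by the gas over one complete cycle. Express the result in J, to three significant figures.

Constant-volume legs do no work.
W(ii) = (385)(31.1 − 20.4) = 4120 J; W(iv) = (231)(20.4 − 31.1) = -2472 J.
W_net = 4120 − 2472 = 1648 J (the clockwise enclosed area).

W_net ≈ 1650 J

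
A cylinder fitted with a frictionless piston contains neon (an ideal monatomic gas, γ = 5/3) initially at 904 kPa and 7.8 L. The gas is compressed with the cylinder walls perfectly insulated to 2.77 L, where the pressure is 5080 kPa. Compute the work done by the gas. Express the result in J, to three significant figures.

Adiabatic: W = (P₁V₁ − P₂V₂)/(γ − 1) with γ = 5/3.
P₁V₁ = 7051 J, P₂V₂ = 14072 J.
W = (7051 − 14072) / 0.6667 = -10531 J.

W ≈ -10500 J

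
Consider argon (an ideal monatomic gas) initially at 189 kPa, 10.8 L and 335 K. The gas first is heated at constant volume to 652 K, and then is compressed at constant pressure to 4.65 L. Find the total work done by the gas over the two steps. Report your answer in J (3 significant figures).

W_total ≈ -2260 J

Step 1 (isochoric): W = 0 (constant volume).
After step 1: P = 367.8 kPa (V unchanged).
Step 2 (isobaric): W = PΔV = (367.8 kPa)(4.65 − 10.8 L) = -2262 J.
W_total = 0 − 2262 = -2262 J.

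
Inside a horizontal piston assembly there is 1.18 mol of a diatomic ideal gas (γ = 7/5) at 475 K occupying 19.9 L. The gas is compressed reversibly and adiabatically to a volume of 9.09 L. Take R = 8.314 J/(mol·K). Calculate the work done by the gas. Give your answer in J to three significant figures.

W ≈ -4290 J

Adiabatic: TV^(γ−1) = const with γ = 7/5.
T₂ = T₁ (V₁/V₂)^(γ−1) = 475 × (19.9/9.09)^0.4 = 475 × 1.368 = 649.8 K.
W_by = nCᵥ(T₁ − T₂) = (1.18)(20.79)(475 − 649.8) = -4288 J.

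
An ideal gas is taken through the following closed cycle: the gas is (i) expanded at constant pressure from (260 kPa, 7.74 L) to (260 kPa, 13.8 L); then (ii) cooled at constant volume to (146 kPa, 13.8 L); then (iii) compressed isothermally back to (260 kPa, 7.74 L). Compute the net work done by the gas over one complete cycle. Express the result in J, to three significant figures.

Leg (i): W = PΔV = (260)(13.8 − 7.74) = 1576 J.
Leg (ii): W = 0.
Leg (iii): W = PᵢVᵢ ln(V_f/Vᵢ) = (2015) ln(7.74/13.8) = -1165 J.
W_net = 1576 − 1165 = 410.5 J.

W_net ≈ 411 J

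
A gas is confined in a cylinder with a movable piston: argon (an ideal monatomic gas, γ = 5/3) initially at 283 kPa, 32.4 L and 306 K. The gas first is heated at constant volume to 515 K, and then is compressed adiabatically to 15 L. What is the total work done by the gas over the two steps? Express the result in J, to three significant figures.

W_total ≈ -15500 J

Step 1 (isochoric): W = 0 (constant volume).
After step 1: P = 476.3 kPa (V unchanged).
Step 2 (adiabatic): W = (P₁V₁ − P₂V₂)/(γ−1) = (15432 − 25786)/0.667 = -15531 J.
W_total = 0 − 15531 = -15531 J.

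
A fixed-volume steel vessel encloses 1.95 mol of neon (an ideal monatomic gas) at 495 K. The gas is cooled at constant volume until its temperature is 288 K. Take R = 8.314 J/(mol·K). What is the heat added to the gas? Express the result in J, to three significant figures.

Q ≈ -5030 J

Constant volume ⇒ W = 0, so Q = ΔU = nCᵥΔT with Cᵥ = 3R/2 = 12.47 J/(mol·K).
ΔU = (1.95)(12.47)(288 − 495) = -5034 J.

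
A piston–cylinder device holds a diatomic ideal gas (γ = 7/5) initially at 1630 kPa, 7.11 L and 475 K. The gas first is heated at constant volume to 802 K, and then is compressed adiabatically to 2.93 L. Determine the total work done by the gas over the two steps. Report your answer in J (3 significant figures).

W_total ≈ -20800 J

Step 1 (isochoric): W = 0 (constant volume).
After step 1: P = 2752 kPa (V unchanged).
Step 2 (adiabatic): W = (P₁V₁ − P₂V₂)/(γ−1) = (19568 − 27896)/0.4 = -20820 J.
W_total = 0 − 20820 = -20820 J.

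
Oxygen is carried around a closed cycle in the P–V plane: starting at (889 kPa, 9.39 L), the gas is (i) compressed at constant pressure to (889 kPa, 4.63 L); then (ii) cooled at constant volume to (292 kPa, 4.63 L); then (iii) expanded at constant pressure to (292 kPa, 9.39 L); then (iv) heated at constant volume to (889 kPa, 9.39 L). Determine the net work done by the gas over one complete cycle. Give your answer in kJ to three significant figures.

Constant-volume legs do no work.
W(i) = (889)(4.63 − 9.39) = -4232 J; W(iii) = (292)(9.39 − 4.63) = 1390 J.
W_net = -4232 + 1390 = -2842 J (the counter-clockwise enclosed area).

W_net ≈ -2.84 kJ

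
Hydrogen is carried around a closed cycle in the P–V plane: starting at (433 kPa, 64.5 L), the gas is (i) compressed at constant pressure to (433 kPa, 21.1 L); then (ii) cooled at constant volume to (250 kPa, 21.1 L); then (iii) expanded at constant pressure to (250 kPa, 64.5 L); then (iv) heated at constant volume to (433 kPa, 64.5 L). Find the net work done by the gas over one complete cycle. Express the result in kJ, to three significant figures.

Constant-volume legs do no work.
W(i) = (433)(21.1 − 64.5) = -18792 J; W(iii) = (250)(64.5 − 21.1) = 10850 J.
W_net = -18792 + 10850 = -7942 J (the counter-clockwise enclosed area).

W_net ≈ -7.94 kJ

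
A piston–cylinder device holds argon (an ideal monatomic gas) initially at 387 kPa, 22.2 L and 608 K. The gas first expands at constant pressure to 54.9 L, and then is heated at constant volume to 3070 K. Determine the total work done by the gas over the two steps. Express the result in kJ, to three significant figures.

Step 1 (isobaric): W = PΔV = (387 kPa)(54.9 − 22.2 L) = 12655 J.
Step 2 (isochoric): W = 0 (constant volume).
W_total = 12655 + 0 = 12655 J.

W_total ≈ 12.7 kJ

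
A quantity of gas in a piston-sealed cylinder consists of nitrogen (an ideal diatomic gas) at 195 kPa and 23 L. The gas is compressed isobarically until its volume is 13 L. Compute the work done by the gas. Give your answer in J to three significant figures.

W ≈ -1950 J

Isobaric: W = P ΔV.
W = (195 kPa)(13 − 23 L) = (195)(-10) = -1950 J.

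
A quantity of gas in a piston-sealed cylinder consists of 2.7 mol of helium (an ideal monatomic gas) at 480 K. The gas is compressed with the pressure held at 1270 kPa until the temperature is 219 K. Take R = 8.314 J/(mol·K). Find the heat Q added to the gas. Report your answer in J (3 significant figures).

Q ≈ -14600 J

Isobaric: W = nRΔT = (2.7)(8.314)(-261) = -5859 J.
ΔU = nCᵥΔT with Cᵥ = 3R/2: ΔU = (2.7)(12.47)(-261) = -8788 J.
Q = ΔU + W = -8788 − 5859 = -14647 J.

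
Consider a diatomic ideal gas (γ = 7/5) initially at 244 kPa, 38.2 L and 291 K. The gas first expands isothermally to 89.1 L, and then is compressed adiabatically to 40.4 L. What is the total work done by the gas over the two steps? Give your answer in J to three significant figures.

W_total ≈ -778 J

Step 1 (isothermal): W = P₁V₁ ln(V₂/V₁) = (9321) ln(89.1/38.2) = 7894 J.
After step 1: P = 104.6 kPa, V = 89.1 L, T = 291 K.
Step 2 (adiabatic): W = (P₁V₁ − P₂V₂)/(γ−1) = (9321 − 12789)/0.4 = -8672 J.
W_total = 7894 − 8672 = -777.6 J.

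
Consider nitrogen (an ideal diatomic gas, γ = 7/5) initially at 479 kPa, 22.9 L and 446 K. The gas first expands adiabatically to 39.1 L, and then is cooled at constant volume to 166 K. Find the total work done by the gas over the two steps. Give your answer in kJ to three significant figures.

W_total ≈ 5.28 kJ

Step 1 (adiabatic): W = (P₁V₁ − P₂V₂)/(γ−1) = (10969 − 8856)/0.4 = 5283 J.
Step 2 (isochoric): W = 0 (constant volume).
W_total = 5283 + 0 = 5283 J.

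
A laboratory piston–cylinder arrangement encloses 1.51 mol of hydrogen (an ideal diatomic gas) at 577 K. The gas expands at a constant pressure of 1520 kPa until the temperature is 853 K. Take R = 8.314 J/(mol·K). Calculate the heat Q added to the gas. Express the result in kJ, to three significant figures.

Isobaric: W = nRΔT = (1.51)(8.314)(276) = 3465 J.
ΔU = nCᵥΔT with Cᵥ = 5R/2: ΔU = (1.51)(20.79)(276) = 8662 J.
Q = ΔU + W = 8662 + 3465 = 12127 J.

Q ≈ 12.1 kJ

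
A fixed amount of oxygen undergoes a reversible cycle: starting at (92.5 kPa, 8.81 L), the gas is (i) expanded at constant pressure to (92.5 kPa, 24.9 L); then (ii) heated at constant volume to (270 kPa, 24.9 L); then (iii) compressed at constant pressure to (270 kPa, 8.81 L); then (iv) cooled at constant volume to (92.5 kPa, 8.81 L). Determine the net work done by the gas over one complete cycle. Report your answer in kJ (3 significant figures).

Constant-volume legs do no work.
W(i) = (92.5)(24.9 − 8.81) = 1488 J; W(iii) = (270)(8.81 − 24.9) = -4344 J.
W_net = 1488 − 4344 = -2856 J (the counter-clockwise enclosed area).

W_net ≈ -2.86 kJ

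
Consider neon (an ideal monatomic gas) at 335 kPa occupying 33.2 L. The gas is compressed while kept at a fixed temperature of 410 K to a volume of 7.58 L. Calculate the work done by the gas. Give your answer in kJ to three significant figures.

Isothermal: W = nRT ln(V₂/V₁) = P₁V₁ ln(V₂/V₁).
P₁V₁ = (335 kPa)(33.2 L) = 11122 J.
W = 11122 × ln(7.58/33.2) = 11122 × -1.477
W_by_gas = -16428 J.

W ≈ -16.4 kJ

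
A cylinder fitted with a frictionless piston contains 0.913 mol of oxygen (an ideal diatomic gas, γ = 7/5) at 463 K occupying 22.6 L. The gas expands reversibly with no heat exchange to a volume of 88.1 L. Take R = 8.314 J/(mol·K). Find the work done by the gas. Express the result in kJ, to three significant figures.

Adiabatic: TV^(γ−1) = const with γ = 7/5.
T₂ = T₁ (V₁/V₂)^(γ−1) = 463 × (22.6/88.1)^0.4 = 463 × 0.5803 = 268.7 K.
W_by = nCᵥ(T₁ − T₂) = (0.913)(20.79)(463 − 268.7) = 3688 J.

W ≈ 3.69 kJ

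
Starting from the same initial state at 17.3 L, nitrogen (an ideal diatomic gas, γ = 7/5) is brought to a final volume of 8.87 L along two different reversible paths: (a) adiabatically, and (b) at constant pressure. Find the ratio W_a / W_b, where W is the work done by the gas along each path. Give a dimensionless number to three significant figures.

Path (a) adiabatic: W = P₁V₁(1 − (V₁/V₂)^(γ−1))/(γ−1) → W_a/(P₁V₁) = -0.7658.
Path (b) isobaric: W = P₁(V₂ − V₁) → W_b/(P₁V₁) = -0.4873.
W_a / W_b = -0.7658 / -0.4873 = 1.572.

W_a / W_b ≈ 1.57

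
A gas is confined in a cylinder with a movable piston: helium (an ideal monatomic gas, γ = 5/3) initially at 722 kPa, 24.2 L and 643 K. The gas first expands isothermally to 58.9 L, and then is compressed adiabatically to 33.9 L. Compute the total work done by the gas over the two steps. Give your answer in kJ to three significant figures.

W_total ≈ 3.87 kJ

Step 1 (isothermal): W = P₁V₁ ln(V₂/V₁) = (17472) ln(58.9/24.2) = 15541 J.
After step 1: P = 296.6 kPa, V = 58.9 L, T = 643 K.
Step 2 (adiabatic): W = (P₁V₁ − P₂V₂)/(γ−1) = (17472 − 25252)/0.667 = -11669 J.
W_total = 15541 − 11669 = 3872 J.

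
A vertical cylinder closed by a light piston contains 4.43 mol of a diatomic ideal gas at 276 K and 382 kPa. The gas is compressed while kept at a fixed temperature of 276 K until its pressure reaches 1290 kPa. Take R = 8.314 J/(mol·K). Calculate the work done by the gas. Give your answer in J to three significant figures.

W ≈ -12400 J

Isothermal process: W = nRT ln(V₂/V₁) = nRT ln(P₁/P₂).
W = (4.43)(8.314)(276) × ln(382/1290)
  = 10165 × ln(0.2961) = 10165 × -1.217
W_by_gas = -12371 J.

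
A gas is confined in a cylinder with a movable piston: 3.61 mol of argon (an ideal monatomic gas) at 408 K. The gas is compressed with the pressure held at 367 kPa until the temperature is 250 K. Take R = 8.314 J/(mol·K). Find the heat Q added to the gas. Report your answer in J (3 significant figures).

Q ≈ -11900 J

Isobaric: W = nRΔT = (3.61)(8.314)(-158) = -4742 J.
ΔU = nCᵥΔT with Cᵥ = 3R/2: ΔU = (3.61)(12.47)(-158) = -7113 J.
Q = ΔU + W = -7113 − 4742 = -11855 J.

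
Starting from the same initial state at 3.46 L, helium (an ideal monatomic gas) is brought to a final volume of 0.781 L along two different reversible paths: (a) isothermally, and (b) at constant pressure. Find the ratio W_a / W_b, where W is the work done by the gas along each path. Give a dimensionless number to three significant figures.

W_a / W_b ≈ 1.92

Path (a) isothermal: W = P₁V₁ ln(V₂/V₁) → W_a/(P₁V₁) = -1.488.
Path (b) isobaric: W = P₁(V₂ − V₁) → W_b/(P₁V₁) = -0.7743.
W_a / W_b = -1.488 / -0.7743 = 1.922.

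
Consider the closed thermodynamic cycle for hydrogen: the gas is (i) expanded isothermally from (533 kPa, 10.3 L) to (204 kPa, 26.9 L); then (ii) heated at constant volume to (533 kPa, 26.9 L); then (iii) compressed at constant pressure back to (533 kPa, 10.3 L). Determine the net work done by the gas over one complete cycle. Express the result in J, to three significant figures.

W_net ≈ -3580 J

Leg (i): W = PᵢVᵢ ln(V_f/Vᵢ) = (5490) ln(26.9/10.3) = 5270 J.
Leg (ii): W = 0.
Leg (iii): W = PΔV = (533)(10.3 − 26.9) = -8848 J.
W_net = 5270 − 8848 = -3578 J.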